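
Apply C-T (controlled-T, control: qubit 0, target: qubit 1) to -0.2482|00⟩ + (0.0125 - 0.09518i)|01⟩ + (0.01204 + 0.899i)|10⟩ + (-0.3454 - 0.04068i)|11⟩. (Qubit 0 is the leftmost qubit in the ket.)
-0.2482|00⟩ + (0.0125 - 0.09518i)|01⟩ + (0.01204 + 0.899i)|10⟩ + (-0.2155 - 0.273i)|11⟩

C-T leaves the control-|0⟩ kets |00⟩, |01⟩ unchanged and applies T to qubit 1 on the control-|1⟩ pair (|10⟩, |11⟩).
T = [[1, 0], [0, (1/√2 + (1/√2)i)]].
With a = amp(|10⟩) = (0.01204 + 0.899i) and b = amp(|11⟩) = (-0.3454 - 0.04068i):
new amp(|10⟩) = (1)·a = (0.01204 + 0.899i)
new amp(|11⟩) = (1/√2 + (1/√2)i)·b = (-0.2155 - 0.273i)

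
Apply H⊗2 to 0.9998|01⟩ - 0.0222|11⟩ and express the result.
0.4888|00⟩ - 0.4888|01⟩ + 0.511|10⟩ - 0.511|11⟩

H⊗2 gives amp(|y⟩) = (1/2) Σ_x (−1)^(x·y) amp(|x⟩), where x·y is the number of positions in which both x and y have a 1.
|00⟩: (0.9998 - 0.0222)/2 = 0.4888
|01⟩: (-0.9998 + 0.0222)/2 = -0.4888
|10⟩: (0.9998 + 0.0222)/2 = 0.511
|11⟩: (-0.9998 - 0.0222)/2 = -0.511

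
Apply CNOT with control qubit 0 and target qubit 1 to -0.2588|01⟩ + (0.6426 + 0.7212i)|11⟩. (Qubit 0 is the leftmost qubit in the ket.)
-0.2588|01⟩ + (0.6426 + 0.7212i)|10⟩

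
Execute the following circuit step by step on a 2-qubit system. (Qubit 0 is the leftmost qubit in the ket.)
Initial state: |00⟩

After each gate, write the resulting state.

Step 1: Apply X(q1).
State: |01⟩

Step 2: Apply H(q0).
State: 1/√2|01⟩ + 1/√2|11⟩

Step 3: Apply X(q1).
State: 1/√2|00⟩ + 1/√2|10⟩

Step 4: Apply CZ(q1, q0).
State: 1/√2|00⟩ + 1/√2|10⟩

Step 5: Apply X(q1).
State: 1/√2|01⟩ + 1/√2|11⟩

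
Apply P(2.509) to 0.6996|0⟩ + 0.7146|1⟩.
0.6996|0⟩ + (-0.5763 + 0.4225i)|1⟩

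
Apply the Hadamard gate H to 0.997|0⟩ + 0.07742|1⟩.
0.7597|0⟩ + 0.6502|1⟩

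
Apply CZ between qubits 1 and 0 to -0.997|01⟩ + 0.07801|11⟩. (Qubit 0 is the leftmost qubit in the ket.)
-0.997|01⟩ - 0.07801|11⟩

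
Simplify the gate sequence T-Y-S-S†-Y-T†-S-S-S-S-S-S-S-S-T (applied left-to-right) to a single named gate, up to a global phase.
T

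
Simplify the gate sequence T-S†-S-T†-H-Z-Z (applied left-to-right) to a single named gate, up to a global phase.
H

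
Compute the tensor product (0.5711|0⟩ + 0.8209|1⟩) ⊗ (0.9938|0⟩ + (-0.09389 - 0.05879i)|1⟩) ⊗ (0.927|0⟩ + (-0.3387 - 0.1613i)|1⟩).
0.5261|000⟩ + (-0.1922 - 0.09155i)|001⟩ + (-0.04971 - 0.03112i)|010⟩ + (0.01275 + 0.02002i)|011⟩ + 0.7563|100⟩ + (-0.2763 - 0.1316i)|101⟩ + (-0.07145 - 0.04474i)|110⟩ + (0.01832 + 0.02878i)|111⟩

amp(|b₁b₂…⟩) = product of the factor amplitudes for bits b₁, b₂, …; only kets whose every factor amplitude is nonzero survive.
|000⟩: (0.5711)(0.9938)(0.927) = 0.5261
|001⟩: (0.5711)(0.9938)(-0.3387 - 0.1613i) = (-0.1922 - 0.09155i)
|010⟩: (0.5711)(-0.09389 - 0.05879i)(0.927) = (-0.04971 - 0.03112i)
|011⟩: (0.5711)(-0.09389 - 0.05879i)(-0.3387 - 0.1613i) = (0.01275 + 0.02002i)
|100⟩: (0.8209)(0.9938)(0.927) = 0.7563
|101⟩: (0.8209)(0.9938)(-0.3387 - 0.1613i) = (-0.2763 - 0.1316i)
|110⟩: (0.8209)(-0.09389 - 0.05879i)(0.927) = (-0.07145 - 0.04474i)
|111⟩: (0.8209)(-0.09389 - 0.05879i)(-0.3387 - 0.1613i) = (0.01832 + 0.02878i)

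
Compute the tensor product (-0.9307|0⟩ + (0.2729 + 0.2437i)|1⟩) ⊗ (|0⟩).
-0.9307|00⟩ + (0.2729 + 0.2437i)|10⟩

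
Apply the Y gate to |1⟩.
-i|0⟩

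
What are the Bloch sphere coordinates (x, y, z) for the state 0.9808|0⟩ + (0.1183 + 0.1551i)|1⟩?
(0.2321, 0.3042, 0.9239)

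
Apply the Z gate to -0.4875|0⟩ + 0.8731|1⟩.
-0.4875|0⟩ - 0.8731|1⟩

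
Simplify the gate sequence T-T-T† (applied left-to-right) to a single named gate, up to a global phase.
T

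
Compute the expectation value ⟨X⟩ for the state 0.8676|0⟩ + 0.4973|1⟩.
0.8629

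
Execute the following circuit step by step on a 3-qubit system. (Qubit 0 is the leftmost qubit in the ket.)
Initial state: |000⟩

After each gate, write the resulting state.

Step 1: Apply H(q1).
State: 1/√2|000⟩ + 1/√2|010⟩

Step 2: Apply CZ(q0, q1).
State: 1/√2|000⟩ + 1/√2|010⟩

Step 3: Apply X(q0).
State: 1/√2|100⟩ + 1/√2|110⟩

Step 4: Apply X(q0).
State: 1/√2|000⟩ + 1/√2|010⟩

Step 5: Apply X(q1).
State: 1/√2|000⟩ + 1/√2|010⟩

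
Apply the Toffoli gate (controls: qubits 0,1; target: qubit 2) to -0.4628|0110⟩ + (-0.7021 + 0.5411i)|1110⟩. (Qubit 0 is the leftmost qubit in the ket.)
-0.4628|0110⟩ + (-0.7021 + 0.5411i)|1100⟩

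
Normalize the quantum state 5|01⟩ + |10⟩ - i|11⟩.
0.9623|01⟩ + 0.1925|10⟩ - 0.1925i|11⟩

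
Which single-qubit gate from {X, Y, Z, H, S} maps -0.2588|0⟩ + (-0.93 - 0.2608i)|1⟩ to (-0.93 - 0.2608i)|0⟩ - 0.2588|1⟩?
X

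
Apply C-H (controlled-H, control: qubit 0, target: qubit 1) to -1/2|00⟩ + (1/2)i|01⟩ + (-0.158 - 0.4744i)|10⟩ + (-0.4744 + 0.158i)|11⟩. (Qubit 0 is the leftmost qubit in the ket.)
-1/2|00⟩ + (1/2)i|01⟩ + (-0.4472 - 0.2237i)|10⟩ + (0.2237 - 0.4472i)|11⟩

C-H leaves the control-|0⟩ kets |00⟩, |01⟩ unchanged and applies H to qubit 1 on the control-|1⟩ pair (|10⟩, |11⟩).
H = [[1/√2, 1/√2], [1/√2, -1/√2]].
With a = amp(|10⟩) = (-0.158 - 0.4744i) and b = amp(|11⟩) = (-0.4744 + 0.158i):
new amp(|10⟩) = (1/√2)·a + (1/√2)·b = (-0.4472 - 0.2237i)
new amp(|11⟩) = (1/√2)·a + (-1/√2)·b = (0.2237 - 0.4472i)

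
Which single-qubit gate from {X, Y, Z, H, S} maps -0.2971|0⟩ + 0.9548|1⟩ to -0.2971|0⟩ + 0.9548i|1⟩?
S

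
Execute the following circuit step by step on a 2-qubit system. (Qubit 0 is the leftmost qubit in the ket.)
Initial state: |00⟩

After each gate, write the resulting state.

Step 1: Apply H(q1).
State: 1/√2|00⟩ + 1/√2|01⟩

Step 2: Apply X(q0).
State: 1/√2|10⟩ + 1/√2|11⟩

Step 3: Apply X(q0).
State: 1/√2|00⟩ + 1/√2|01⟩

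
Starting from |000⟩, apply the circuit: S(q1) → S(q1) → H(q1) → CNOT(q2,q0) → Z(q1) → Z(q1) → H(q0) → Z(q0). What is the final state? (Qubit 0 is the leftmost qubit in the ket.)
1/2|000⟩ + 1/2|010⟩ - 1/2|100⟩ - 1/2|110⟩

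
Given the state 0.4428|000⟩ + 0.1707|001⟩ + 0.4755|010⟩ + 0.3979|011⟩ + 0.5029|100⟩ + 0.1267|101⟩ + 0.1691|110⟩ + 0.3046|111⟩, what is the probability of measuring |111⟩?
0.09278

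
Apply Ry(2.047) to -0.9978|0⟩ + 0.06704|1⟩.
-0.5765|0⟩ - 0.8172|1⟩

Ry(2.047) = [[cos(θ/2), −sin(θ/2)], [sin(θ/2), cos(θ/2)]]; θ = 2.047, cos(θ/2) ≈ 0.52038, sin(θ/2) ≈ 0.853935.
With a = amp(|0⟩) = -0.9978 and b = amp(|1⟩) = 0.06704:
new amp(|0⟩) = (0.52038)·a + (-0.853935)·b = -0.5765
new amp(|1⟩) = (0.853935)·a + (0.52038)·b = -0.8172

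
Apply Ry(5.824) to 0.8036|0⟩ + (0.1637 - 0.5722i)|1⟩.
(-0.8198 + 0.1302i)|0⟩ + (0.02348 + 0.5572i)|1⟩

Ry(5.824) = [[cos(θ/2), −sin(θ/2)], [sin(θ/2), cos(θ/2)]]; θ = 5.824, cos(θ/2) ≈ -0.973759, sin(θ/2) ≈ 0.227581.
With a = amp(|0⟩) = 0.8036 and b = amp(|1⟩) = (0.1637 - 0.5722i):
new amp(|0⟩) = (-0.973759)·a + (-0.227581)·b = (-0.8198 + 0.1302i)
new amp(|1⟩) = (0.227581)·a + (-0.973759)·b = (0.02348 + 0.5572i)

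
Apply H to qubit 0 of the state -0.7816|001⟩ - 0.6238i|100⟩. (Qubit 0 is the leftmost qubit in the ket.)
-0.4411i|000⟩ - 0.5527|001⟩ + 0.4411i|100⟩ - 0.5527|101⟩

H on qubit 0 mixes each pair of kets that differ only in qubit 0: amplitudes (a, b) of (|…0…⟩, |…1…⟩) become ((a + b)/√2, (a − b)/√2). Kets absent from the input have amplitude 0.
(|000⟩, |100⟩): (a, b) = (0, -0.6238i) → (-0.4411i, 0.4411i)
(|001⟩, |101⟩): (a, b) = (-0.7816, 0) → (-0.5527, -0.5527)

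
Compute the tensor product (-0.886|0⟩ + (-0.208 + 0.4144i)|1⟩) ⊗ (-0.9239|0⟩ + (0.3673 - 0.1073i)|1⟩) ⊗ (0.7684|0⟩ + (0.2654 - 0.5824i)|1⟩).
0.629|000⟩ + (0.2172 - 0.4767i)|001⟩ + (-0.2501 + 0.07305i)|010⟩ + (-0.031 + 0.2148i)|011⟩ + (0.1477 - 0.2942i)|100⟩ + (-0.172 - 0.2135i)|101⟩ + (-0.02454 + 0.1341i)|110⟩ + (0.09317 + 0.06492i)|111⟩

amp(|b₁b₂…⟩) = product of the factor amplitudes for bits b₁, b₂, …; only kets whose every factor amplitude is nonzero survive.
|000⟩: (-0.886)(-0.9239)(0.7684) = 0.629
|001⟩: (-0.886)(-0.9239)(0.2654 - 0.5824i) = (0.2172 - 0.4767i)
|010⟩: (-0.886)(0.3673 - 0.1073i)(0.7684) = (-0.2501 + 0.07305i)
|011⟩: (-0.886)(0.3673 - 0.1073i)(0.2654 - 0.5824i) = (-0.031 + 0.2148i)
|100⟩: (-0.208 + 0.4144i)(-0.9239)(0.7684) = (0.1477 - 0.2942i)
|101⟩: (-0.208 + 0.4144i)(-0.9239)(0.2654 - 0.5824i) = (-0.172 - 0.2135i)
|110⟩: (-0.208 + 0.4144i)(0.3673 - 0.1073i)(0.7684) = (-0.02454 + 0.1341i)
|111⟩: (-0.208 + 0.4144i)(0.3673 - 0.1073i)(0.2654 - 0.5824i) = (0.09317 + 0.06492i)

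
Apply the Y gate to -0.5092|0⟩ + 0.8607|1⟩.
-0.8607i|0⟩ - 0.5092i|1⟩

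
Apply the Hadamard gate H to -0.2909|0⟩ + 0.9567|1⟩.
0.4708|0⟩ - 0.8822|1⟩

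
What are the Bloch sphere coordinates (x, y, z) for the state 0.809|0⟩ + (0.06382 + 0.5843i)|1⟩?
(0.1033, 0.9454, 0.309)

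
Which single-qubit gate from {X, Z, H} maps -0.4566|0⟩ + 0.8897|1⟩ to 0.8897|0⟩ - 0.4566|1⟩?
X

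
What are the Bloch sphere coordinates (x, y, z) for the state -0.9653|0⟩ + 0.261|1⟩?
(-0.5039, 0, 0.8637)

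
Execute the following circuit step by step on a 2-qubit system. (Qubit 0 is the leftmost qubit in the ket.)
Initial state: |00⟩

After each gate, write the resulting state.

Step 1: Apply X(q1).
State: |01⟩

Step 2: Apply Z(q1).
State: -|01⟩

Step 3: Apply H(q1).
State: -1/√2|00⟩ + 1/√2|01⟩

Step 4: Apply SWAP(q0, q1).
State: -1/√2|00⟩ + 1/√2|10⟩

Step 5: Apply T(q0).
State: -1/√2|00⟩ + (1/2 + (1/2)i)|10⟩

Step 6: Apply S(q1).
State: -1/√2|00⟩ + (1/2 + (1/2)i)|10⟩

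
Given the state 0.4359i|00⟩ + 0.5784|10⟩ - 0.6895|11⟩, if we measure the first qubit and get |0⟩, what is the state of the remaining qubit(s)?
i|0⟩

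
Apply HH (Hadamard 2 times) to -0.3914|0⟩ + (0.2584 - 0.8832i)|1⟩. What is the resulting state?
-0.3914|0⟩ + (0.2584 - 0.8832i)|1⟩

H² = I, so an even number of Hadamards cancels: H^2 = I and the state is unchanged.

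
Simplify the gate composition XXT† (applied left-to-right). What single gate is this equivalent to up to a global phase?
T†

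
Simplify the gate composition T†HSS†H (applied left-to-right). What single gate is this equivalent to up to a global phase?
T†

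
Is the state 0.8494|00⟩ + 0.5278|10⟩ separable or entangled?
Separable

Writing the state as a|00⟩ + b|01⟩ + c|10⟩ + d|11⟩, it is a product state iff ad − bc = 0.
Here (a, b, c, d) = (0.8494, 0, 0.5278, 0): ad − bc = (0.8494)(0) − (0)(0.5278) = 0, so the state is separable.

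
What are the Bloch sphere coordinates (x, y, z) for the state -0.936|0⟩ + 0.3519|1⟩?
(-0.6588, 0, 0.7523)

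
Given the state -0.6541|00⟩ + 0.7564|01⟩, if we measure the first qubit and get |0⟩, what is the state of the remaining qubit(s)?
-0.6541|0⟩ + 0.7564|1⟩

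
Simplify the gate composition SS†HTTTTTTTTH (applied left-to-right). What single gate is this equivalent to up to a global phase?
I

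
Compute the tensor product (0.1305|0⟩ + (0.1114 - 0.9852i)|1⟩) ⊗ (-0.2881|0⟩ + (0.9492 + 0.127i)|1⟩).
-0.0376|00⟩ + (0.1239 + 0.01657i)|01⟩ + (-0.03209 + 0.2838i)|10⟩ + (0.2309 - 0.921i)|11⟩

amp(|b₁b₂…⟩) = product of the factor amplitudes for bits b₁, b₂, …; only kets whose every factor amplitude is nonzero survive.
|00⟩: (0.1305)(-0.2881) = -0.0376
|01⟩: (0.1305)(0.9492 + 0.127i) = (0.1239 + 0.01657i)
|10⟩: (0.1114 - 0.9852i)(-0.2881) = (-0.03209 + 0.2838i)
|11⟩: (0.1114 - 0.9852i)(0.9492 + 0.127i) = (0.2309 - 0.921i)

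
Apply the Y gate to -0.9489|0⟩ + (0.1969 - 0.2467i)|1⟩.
(-0.2467 - 0.1969i)|0⟩ - 0.9489i|1⟩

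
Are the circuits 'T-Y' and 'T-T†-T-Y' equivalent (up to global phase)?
Yes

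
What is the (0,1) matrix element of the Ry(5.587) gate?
-0.3411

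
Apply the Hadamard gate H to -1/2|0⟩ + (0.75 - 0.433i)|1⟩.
(0.1768 - 0.3062i)|0⟩ + (-0.8839 + 0.3062i)|1⟩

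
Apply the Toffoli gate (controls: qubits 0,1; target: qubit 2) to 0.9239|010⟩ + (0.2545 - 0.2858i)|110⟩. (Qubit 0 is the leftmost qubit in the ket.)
0.9239|010⟩ + (0.2545 - 0.2858i)|111⟩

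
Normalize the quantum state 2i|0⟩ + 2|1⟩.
(1/√2)i|0⟩ + 1/√2|1⟩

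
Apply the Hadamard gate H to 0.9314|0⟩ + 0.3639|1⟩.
0.9159|0⟩ + 0.4013|1⟩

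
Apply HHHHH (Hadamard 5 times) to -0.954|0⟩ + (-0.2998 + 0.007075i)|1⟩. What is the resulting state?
(-0.8866 + 0.005003i)|0⟩ + (-0.4626 - 0.005003i)|1⟩

H² = I, so H^5 = H: a single Hadamard. With (a, b) = (-0.954, (-0.2998 + 0.007075i)), H gives ((a + b)/√2, (a − b)/√2) = ((-0.8866 + 0.005003i), (-0.4626 - 0.005003i)).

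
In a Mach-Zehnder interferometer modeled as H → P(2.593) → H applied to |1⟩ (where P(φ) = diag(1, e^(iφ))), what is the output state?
(0.9266 - 0.2607i)|0⟩ + (0.07337 + 0.2607i)|1⟩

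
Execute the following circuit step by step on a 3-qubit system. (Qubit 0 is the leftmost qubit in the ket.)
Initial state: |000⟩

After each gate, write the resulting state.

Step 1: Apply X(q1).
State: |010⟩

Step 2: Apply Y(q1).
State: -i|000⟩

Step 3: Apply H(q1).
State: -(1/√2)i|000⟩ - (1/√2)i|010⟩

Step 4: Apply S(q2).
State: -(1/√2)i|000⟩ - (1/√2)i|010⟩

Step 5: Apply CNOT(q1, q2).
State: -(1/√2)i|000⟩ - (1/√2)i|011⟩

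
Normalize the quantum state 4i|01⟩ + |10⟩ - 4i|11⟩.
0.6963i|01⟩ + 0.1741|10⟩ - 0.6963i|11⟩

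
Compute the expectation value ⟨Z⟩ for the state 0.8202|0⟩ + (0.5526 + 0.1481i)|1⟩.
0.3454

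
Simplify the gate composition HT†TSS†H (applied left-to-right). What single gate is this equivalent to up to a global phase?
I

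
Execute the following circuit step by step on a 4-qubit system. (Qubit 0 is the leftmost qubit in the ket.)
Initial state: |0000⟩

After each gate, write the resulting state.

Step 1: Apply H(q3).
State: 1/√2|0000⟩ + 1/√2|0001⟩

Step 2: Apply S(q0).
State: 1/√2|0000⟩ + 1/√2|0001⟩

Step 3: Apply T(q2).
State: 1/√2|0000⟩ + 1/√2|0001⟩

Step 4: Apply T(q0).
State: 1/√2|0000⟩ + 1/√2|0001⟩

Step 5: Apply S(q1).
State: 1/√2|0000⟩ + 1/√2|0001⟩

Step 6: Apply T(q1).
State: 1/√2|0000⟩ + 1/√2|0001⟩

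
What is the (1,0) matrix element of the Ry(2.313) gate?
0.9154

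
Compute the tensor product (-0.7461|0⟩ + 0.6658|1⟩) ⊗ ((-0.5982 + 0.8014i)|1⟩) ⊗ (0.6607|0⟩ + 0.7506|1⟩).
(0.2949 - 0.395i)|010⟩ + (0.335 - 0.4488i)|011⟩ + (-0.2631 + 0.3525i)|110⟩ + (-0.299 + 0.4005i)|111⟩

amp(|b₁b₂…⟩) = product of the factor amplitudes for bits b₁, b₂, …; only kets whose every factor amplitude is nonzero survive.
|010⟩: (-0.7461)(-0.5982 + 0.8014i)(0.6607) = (0.2949 - 0.395i)
|011⟩: (-0.7461)(-0.5982 + 0.8014i)(0.7506) = (0.335 - 0.4488i)
|110⟩: (0.6658)(-0.5982 + 0.8014i)(0.6607) = (-0.2631 + 0.3525i)
|111⟩: (0.6658)(-0.5982 + 0.8014i)(0.7506) = (-0.299 + 0.4005i)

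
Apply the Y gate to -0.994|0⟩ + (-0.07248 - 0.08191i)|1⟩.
(-0.08191 + 0.07248i)|0⟩ - 0.994i|1⟩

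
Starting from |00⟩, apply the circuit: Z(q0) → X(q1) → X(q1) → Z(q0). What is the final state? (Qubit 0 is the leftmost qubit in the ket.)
|00⟩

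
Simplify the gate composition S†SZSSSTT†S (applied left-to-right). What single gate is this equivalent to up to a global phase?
Z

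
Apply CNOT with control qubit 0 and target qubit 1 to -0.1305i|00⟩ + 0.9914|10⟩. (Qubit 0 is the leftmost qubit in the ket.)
-0.1305i|00⟩ + 0.9914|11⟩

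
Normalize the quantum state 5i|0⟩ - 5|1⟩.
(1/√2)i|0⟩ - 1/√2|1⟩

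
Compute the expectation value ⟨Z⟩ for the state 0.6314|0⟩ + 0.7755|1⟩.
-0.2027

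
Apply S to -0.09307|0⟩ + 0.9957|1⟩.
-0.09307|0⟩ + 0.9957i|1⟩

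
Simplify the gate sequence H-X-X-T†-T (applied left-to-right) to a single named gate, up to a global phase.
H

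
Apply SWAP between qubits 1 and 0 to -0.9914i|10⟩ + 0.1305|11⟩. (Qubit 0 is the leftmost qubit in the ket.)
-0.9914i|01⟩ + 0.1305|11⟩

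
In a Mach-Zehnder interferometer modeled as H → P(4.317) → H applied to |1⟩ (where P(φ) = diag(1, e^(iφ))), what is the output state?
(0.6926 + 0.4614i)|0⟩ + (0.3074 - 0.4614i)|1⟩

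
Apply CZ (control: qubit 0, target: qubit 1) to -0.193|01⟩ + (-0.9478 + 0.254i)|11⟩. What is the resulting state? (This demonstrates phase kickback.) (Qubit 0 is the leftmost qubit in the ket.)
-0.193|01⟩ + (0.9478 - 0.254i)|11⟩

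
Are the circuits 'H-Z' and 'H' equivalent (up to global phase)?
No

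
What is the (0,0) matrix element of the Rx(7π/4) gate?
-0.9239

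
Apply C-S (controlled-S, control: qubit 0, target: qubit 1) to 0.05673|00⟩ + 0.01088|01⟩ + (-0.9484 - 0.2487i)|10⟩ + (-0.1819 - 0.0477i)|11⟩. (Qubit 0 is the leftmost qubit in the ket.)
0.05673|00⟩ + 0.01088|01⟩ + (-0.9484 - 0.2487i)|10⟩ + (0.0477 - 0.1819i)|11⟩

C-S leaves the control-|0⟩ kets |00⟩, |01⟩ unchanged and applies S to qubit 1 on the control-|1⟩ pair (|10⟩, |11⟩).
S = [[1, 0], [0, i]].
With a = amp(|10⟩) = (-0.9484 - 0.2487i) and b = amp(|11⟩) = (-0.1819 - 0.0477i):
new amp(|10⟩) = (1)·a = (-0.9484 - 0.2487i)
new amp(|11⟩) = (i)·b = (0.0477 - 0.1819i)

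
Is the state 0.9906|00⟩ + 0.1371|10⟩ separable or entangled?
Separable

Writing the state as a|00⟩ + b|01⟩ + c|10⟩ + d|11⟩, it is a product state iff ad − bc = 0.
Here (a, b, c, d) = (0.9906, 0, 0.1371, 0): ad − bc = (0.9906)(0) − (0)(0.1371) = 0, so the state is separable.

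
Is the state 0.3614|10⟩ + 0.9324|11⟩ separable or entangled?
Separable

Writing the state as a|00⟩ + b|01⟩ + c|10⟩ + d|11⟩, it is a product state iff ad − bc = 0.
Here (a, b, c, d) = (0, 0, 0.3614, 0.9324): ad − bc = (0)(0.9324) − (0)(0.3614) = 0, so the state is separable.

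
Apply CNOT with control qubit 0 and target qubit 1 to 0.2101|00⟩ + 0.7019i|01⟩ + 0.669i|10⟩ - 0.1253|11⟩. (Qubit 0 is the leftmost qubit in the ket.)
0.2101|00⟩ + 0.7019i|01⟩ - 0.1253|10⟩ + 0.669i|11⟩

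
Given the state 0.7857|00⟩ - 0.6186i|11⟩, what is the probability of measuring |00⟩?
0.6173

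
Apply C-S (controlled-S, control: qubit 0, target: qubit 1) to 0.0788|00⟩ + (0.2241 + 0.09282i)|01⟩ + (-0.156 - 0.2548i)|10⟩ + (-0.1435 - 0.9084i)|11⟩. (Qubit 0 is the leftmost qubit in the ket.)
0.0788|00⟩ + (0.2241 + 0.09282i)|01⟩ + (-0.156 - 0.2548i)|10⟩ + (0.9084 - 0.1435i)|11⟩

C-S leaves the control-|0⟩ kets |00⟩, |01⟩ unchanged and applies S to qubit 1 on the control-|1⟩ pair (|10⟩, |11⟩).
S = [[1, 0], [0, i]].
With a = amp(|10⟩) = (-0.156 - 0.2548i) and b = amp(|11⟩) = (-0.1435 - 0.9084i):
new amp(|10⟩) = (1)·a = (-0.156 - 0.2548i)
new amp(|11⟩) = (i)·b = (0.9084 - 0.1435i)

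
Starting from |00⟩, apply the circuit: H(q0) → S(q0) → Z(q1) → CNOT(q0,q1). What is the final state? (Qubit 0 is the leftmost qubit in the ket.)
1/√2|00⟩ + (1/√2)i|11⟩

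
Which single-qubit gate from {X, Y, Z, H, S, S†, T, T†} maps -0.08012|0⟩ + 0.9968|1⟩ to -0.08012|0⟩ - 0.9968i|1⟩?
S†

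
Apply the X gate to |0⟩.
|1⟩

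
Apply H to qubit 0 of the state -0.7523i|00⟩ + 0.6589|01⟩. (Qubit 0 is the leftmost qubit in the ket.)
-0.532i|00⟩ + 0.4659|01⟩ - 0.532i|10⟩ + 0.4659|11⟩

H on qubit 0 mixes each pair of kets that differ only in qubit 0: amplitudes (a, b) of (|…0…⟩, |…1…⟩) become ((a + b)/√2, (a − b)/√2). Kets absent from the input have amplitude 0.
(|00⟩, |10⟩): (a, b) = (-0.7523i, 0) → (-0.532i, -0.532i)
(|01⟩, |11⟩): (a, b) = (0.6589, 0) → (0.4659, 0.4659)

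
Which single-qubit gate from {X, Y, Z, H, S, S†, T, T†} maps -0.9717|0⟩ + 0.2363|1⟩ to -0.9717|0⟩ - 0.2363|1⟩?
Z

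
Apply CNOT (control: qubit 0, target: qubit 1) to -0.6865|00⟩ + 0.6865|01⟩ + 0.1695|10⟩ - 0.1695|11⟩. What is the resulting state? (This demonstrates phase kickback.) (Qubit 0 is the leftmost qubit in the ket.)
-0.6865|00⟩ + 0.6865|01⟩ - 0.1695|10⟩ + 0.1695|11⟩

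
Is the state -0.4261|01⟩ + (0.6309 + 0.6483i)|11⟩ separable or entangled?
Separable

Writing the state as a|00⟩ + b|01⟩ + c|10⟩ + d|11⟩, it is a product state iff ad − bc = 0.
Here (a, b, c, d) = (0, -0.4261, 0, (0.6309 + 0.6483i)): ad − bc = (0)(0.6309 + 0.6483i) − (-0.4261)(0) = 0, so the state is separable.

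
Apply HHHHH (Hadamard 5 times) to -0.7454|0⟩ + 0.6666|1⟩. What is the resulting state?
-0.05572|0⟩ - 0.9984|1⟩

H² = I, so H^5 = H: a single Hadamard. With (a, b) = (-0.7454, 0.6666), H gives ((a + b)/√2, (a − b)/√2) = (-0.05572, -0.9984).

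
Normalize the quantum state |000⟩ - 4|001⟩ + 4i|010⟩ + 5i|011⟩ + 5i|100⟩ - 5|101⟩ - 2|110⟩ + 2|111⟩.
0.09285|000⟩ - 0.3714|001⟩ + 0.3714i|010⟩ + 0.4642i|011⟩ + 0.4642i|100⟩ - 0.4642|101⟩ - 0.1857|110⟩ + 0.1857|111⟩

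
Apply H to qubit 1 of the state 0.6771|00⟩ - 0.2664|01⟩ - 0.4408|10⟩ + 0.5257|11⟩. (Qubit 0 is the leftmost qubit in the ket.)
0.2904|00⟩ + 0.6672|01⟩ + 0.06003|10⟩ - 0.6834|11⟩

H on qubit 1 mixes each pair of kets that differ only in qubit 1: amplitudes (a, b) of (|…0…⟩, |…1…⟩) become ((a + b)/√2, (a − b)/√2). Kets absent from the input have amplitude 0.
(|00⟩, |01⟩): (a, b) = (0.6771, -0.2664) → (0.2904, 0.6672)
(|10⟩, |11⟩): (a, b) = (-0.4408, 0.5257) → (0.06003, -0.6834)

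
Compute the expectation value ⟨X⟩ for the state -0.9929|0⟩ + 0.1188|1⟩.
-0.2359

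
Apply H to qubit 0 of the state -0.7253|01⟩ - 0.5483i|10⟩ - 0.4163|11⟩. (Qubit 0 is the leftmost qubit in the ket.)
-0.3877i|00⟩ - 0.8072|01⟩ + 0.3877i|10⟩ - 0.2185|11⟩

H on qubit 0 mixes each pair of kets that differ only in qubit 0: amplitudes (a, b) of (|…0…⟩, |…1…⟩) become ((a + b)/√2, (a − b)/√2). Kets absent from the input have amplitude 0.
(|00⟩, |10⟩): (a, b) = (0, -0.5483i) → (-0.3877i, 0.3877i)
(|01⟩, |11⟩): (a, b) = (-0.7253, -0.4163) → (-0.8072, -0.2185)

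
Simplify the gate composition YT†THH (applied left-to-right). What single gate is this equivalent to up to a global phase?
Y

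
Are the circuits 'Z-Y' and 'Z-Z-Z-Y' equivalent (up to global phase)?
Yes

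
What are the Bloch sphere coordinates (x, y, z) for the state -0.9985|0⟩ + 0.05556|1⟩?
(-0.111, 0, 0.9939)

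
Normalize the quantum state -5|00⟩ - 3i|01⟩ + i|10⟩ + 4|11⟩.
-0.7001|00⟩ - 0.4201i|01⟩ + 0.14i|10⟩ + 0.5601|11⟩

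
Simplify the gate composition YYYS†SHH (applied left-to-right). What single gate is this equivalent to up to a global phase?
Y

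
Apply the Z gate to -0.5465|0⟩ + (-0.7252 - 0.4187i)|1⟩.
-0.5465|0⟩ + (0.7252 + 0.4187i)|1⟩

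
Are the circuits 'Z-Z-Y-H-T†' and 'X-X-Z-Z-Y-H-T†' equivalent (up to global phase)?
Yes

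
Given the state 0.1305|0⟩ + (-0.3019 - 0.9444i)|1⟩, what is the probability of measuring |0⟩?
0.01703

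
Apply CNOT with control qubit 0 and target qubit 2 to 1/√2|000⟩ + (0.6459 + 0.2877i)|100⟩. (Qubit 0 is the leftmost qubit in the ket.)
1/√2|000⟩ + (0.6459 + 0.2877i)|101⟩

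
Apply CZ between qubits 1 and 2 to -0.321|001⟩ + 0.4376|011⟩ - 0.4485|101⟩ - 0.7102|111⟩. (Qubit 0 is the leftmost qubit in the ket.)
-0.321|001⟩ - 0.4376|011⟩ - 0.4485|101⟩ + 0.7102|111⟩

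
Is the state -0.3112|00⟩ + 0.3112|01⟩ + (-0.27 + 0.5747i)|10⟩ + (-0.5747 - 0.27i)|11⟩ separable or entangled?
Entangled

Writing the state as a|00⟩ + b|01⟩ + c|10⟩ + d|11⟩, it is a product state iff ad − bc = 0.
Here (a, b, c, d) = (-0.3112, 0.3112, (-0.27 + 0.5747i), (-0.5747 - 0.27i)): ad − bc = (-0.3112)(-0.5747 - 0.27i) − (0.3112)(-0.27 + 0.5747i) = (0.2629 - 0.09482i) ≠ 0, so the state is entangled.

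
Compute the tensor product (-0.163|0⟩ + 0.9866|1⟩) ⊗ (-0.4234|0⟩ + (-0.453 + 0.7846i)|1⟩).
0.06901|00⟩ + (0.07384 - 0.1279i)|01⟩ - 0.4177|10⟩ + (-0.4469 + 0.7741i)|11⟩

amp(|b₁b₂…⟩) = product of the factor amplitudes for bits b₁, b₂, …; only kets whose every factor amplitude is nonzero survive.
|00⟩: (-0.163)(-0.4234) = 0.06901
|01⟩: (-0.163)(-0.453 + 0.7846i) = (0.07384 - 0.1279i)
|10⟩: (0.9866)(-0.4234) = -0.4177
|11⟩: (0.9866)(-0.453 + 0.7846i) = (-0.4469 + 0.7741i)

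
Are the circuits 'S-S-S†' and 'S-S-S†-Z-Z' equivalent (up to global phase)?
Yes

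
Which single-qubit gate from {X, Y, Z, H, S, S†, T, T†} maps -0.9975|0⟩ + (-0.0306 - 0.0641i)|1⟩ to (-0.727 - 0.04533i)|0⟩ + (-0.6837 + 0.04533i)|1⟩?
H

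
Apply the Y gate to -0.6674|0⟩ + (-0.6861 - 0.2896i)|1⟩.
(-0.2896 + 0.6861i)|0⟩ - 0.6674i|1⟩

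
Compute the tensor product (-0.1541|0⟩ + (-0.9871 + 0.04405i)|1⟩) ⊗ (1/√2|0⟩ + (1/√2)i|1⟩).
-0.109|00⟩ - 0.109i|01⟩ + (-0.698 + 0.03115i)|10⟩ + (-0.03115 - 0.698i)|11⟩

amp(|b₁b₂…⟩) = product of the factor amplitudes for bits b₁, b₂, …; only kets whose every factor amplitude is nonzero survive.
|00⟩: (-0.1541)(1/√2) = -0.109
|01⟩: (-0.1541)((1/√2)i) = -0.109i
|10⟩: (-0.9871 + 0.04405i)(1/√2) = (-0.698 + 0.03115i)
|11⟩: (-0.9871 + 0.04405i)((1/√2)i) = (-0.03115 - 0.698i)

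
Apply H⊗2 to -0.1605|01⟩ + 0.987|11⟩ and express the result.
0.4133|00⟩ - 0.4133|01⟩ - 0.5738|10⟩ + 0.5738|11⟩

H⊗2 gives amp(|y⟩) = (1/2) Σ_x (−1)^(x·y) amp(|x⟩), where x·y is the number of positions in which both x and y have a 1.
|00⟩: (-0.1605 + 0.987)/2 = 0.4133
|01⟩: (0.1605 - 0.987)/2 = -0.4133
|10⟩: (-0.1605 - 0.987)/2 = -0.5738
|11⟩: (0.1605 + 0.987)/2 = 0.5738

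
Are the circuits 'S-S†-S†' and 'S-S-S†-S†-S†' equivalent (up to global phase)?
Yes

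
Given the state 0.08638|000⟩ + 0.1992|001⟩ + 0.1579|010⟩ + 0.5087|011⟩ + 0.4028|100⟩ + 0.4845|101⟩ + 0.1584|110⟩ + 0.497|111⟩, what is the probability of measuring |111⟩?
0.247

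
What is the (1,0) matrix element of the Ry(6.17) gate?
0.05656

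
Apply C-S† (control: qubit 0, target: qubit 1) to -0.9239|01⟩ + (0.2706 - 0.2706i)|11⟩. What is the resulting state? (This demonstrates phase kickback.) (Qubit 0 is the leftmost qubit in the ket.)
-0.9239|01⟩ + (-0.2706 - 0.2706i)|11⟩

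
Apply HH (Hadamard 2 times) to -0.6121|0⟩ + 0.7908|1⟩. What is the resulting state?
-0.6121|0⟩ + 0.7908|1⟩

H² = I, so an even number of Hadamards cancels: H^2 = I and the state is unchanged.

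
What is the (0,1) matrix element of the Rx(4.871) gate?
-0.6489i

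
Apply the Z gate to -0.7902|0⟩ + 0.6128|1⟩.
-0.7902|0⟩ - 0.6128|1⟩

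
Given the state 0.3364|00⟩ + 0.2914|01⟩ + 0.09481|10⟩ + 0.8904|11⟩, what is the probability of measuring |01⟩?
0.08491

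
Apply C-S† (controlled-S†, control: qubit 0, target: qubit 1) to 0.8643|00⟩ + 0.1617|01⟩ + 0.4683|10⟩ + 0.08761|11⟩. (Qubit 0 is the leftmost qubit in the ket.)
0.8643|00⟩ + 0.1617|01⟩ + 0.4683|10⟩ - 0.08761i|11⟩

C-S† leaves the control-|0⟩ kets |00⟩, |01⟩ unchanged and applies S† to qubit 1 on the control-|1⟩ pair (|10⟩, |11⟩).
S† = [[1, 0], [0, -i]].
With a = amp(|10⟩) = 0.4683 and b = amp(|11⟩) = 0.08761:
new amp(|10⟩) = (1)·a = 0.4683
new amp(|11⟩) = (-i)·b = -0.08761i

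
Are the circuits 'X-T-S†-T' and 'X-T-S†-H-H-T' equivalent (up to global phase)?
Yes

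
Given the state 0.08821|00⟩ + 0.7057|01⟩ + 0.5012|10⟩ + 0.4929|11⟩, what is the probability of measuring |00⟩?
0.007781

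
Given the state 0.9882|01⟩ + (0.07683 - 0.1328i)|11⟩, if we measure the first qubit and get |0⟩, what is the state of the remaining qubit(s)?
|1⟩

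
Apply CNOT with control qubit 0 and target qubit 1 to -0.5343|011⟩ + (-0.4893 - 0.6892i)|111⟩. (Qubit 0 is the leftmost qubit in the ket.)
-0.5343|011⟩ + (-0.4893 - 0.6892i)|101⟩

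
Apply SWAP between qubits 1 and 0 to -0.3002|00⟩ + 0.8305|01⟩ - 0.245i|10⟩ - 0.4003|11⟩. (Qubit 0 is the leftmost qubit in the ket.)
-0.3002|00⟩ - 0.245i|01⟩ + 0.8305|10⟩ - 0.4003|11⟩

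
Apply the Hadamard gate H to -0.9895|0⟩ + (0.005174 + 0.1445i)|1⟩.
(-0.696 + 0.1022i)|0⟩ + (-0.7033 - 0.1022i)|1⟩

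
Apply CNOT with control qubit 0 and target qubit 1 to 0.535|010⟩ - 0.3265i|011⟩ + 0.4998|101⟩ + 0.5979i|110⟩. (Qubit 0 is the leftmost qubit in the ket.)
0.535|010⟩ - 0.3265i|011⟩ + 0.5979i|100⟩ + 0.4998|111⟩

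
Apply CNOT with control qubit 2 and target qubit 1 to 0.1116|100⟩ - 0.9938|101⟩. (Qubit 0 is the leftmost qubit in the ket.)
0.1116|100⟩ - 0.9938|111⟩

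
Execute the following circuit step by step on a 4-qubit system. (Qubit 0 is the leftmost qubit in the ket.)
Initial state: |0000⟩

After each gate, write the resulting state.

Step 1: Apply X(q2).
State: |0010⟩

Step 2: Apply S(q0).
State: |0010⟩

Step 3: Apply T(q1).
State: |0010⟩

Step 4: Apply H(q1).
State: 1/√2|0010⟩ + 1/√2|0110⟩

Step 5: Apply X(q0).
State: 1/√2|1010⟩ + 1/√2|1110⟩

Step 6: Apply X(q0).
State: 1/√2|0010⟩ + 1/√2|0110⟩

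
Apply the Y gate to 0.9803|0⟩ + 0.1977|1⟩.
-0.1977i|0⟩ + 0.9803i|1⟩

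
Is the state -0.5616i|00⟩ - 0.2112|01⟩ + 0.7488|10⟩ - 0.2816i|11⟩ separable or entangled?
Separable

Writing the state as a|00⟩ + b|01⟩ + c|10⟩ + d|11⟩, it is a product state iff ad − bc = 0.
Here (a, b, c, d) = (-0.5616i, -0.2112, 0.7488, -0.2816i): ad − bc = (-0.5616i)(-0.2816i) − (-0.2112)(0.7488) = 0, so the state is separable.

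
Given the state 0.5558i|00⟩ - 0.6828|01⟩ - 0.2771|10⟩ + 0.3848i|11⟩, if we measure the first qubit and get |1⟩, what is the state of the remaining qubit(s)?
-0.5844|0⟩ + 0.8115i|1⟩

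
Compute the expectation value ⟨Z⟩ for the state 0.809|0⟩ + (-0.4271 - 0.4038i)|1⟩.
0.309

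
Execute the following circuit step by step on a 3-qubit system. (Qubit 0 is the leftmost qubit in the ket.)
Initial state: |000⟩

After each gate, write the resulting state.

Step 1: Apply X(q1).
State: |010⟩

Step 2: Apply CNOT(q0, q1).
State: |010⟩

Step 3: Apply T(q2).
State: |010⟩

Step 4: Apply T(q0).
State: |010⟩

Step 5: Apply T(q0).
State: |010⟩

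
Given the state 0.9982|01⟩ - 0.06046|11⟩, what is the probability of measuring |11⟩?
0.003655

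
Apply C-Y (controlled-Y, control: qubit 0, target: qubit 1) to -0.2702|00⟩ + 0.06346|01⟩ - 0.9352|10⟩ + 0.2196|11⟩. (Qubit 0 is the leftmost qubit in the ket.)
-0.2702|00⟩ + 0.06346|01⟩ - 0.2196i|10⟩ - 0.9352i|11⟩

C-Y leaves the control-|0⟩ kets |00⟩, |01⟩ unchanged and applies Y to qubit 1 on the control-|1⟩ pair (|10⟩, |11⟩).
Y = [[0, -i], [i, 0]].
With a = amp(|10⟩) = -0.9352 and b = amp(|11⟩) = 0.2196:
new amp(|10⟩) = (-i)·b = -0.2196i
new amp(|11⟩) = (i)·a = -0.9352i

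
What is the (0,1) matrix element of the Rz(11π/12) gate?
0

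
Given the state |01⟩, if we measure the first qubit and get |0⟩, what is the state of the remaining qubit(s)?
|1⟩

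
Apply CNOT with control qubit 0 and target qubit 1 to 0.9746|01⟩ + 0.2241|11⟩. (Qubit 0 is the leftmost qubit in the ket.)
0.9746|01⟩ + 0.2241|10⟩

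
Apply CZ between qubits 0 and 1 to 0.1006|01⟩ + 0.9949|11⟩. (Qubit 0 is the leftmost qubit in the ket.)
0.1006|01⟩ - 0.9949|11⟩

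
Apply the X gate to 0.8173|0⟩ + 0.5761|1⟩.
0.5761|0⟩ + 0.8173|1⟩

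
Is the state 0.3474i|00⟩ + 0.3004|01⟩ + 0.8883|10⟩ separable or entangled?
Entangled

Writing the state as a|00⟩ + b|01⟩ + c|10⟩ + d|11⟩, it is a product state iff ad − bc = 0.
Here (a, b, c, d) = (0.3474i, 0.3004, 0.8883, 0): ad − bc = (0.3474i)(0) − (0.3004)(0.8883) = -0.2668 ≠ 0, so the state is entangled.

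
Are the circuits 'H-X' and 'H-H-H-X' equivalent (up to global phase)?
Yes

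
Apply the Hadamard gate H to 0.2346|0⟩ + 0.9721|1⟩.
0.8533|0⟩ - 0.5215|1⟩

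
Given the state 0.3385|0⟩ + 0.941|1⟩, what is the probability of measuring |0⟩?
0.1146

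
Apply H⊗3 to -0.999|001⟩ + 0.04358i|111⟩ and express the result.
(-0.3532 + 0.01541i)|000⟩ + (0.3532 - 0.01541i)|001⟩ + (-0.3532 - 0.01541i)|010⟩ + (0.3532 + 0.01541i)|011⟩ + (-0.3532 - 0.01541i)|100⟩ + (0.3532 + 0.01541i)|101⟩ + (-0.3532 + 0.01541i)|110⟩ + (0.3532 - 0.01541i)|111⟩

H⊗3 gives amp(|y⟩) = (1/2√2) Σ_x (−1)^(x·y) amp(|x⟩), where x·y is the number of positions in which both x and y have a 1.
|000⟩: (-0.999 + 0.04358i)/(2√2) = (-0.3532 + 0.01541i)
|001⟩: (0.999 - 0.04358i)/(2√2) = (0.3532 - 0.01541i)
|010⟩: (-0.999 - 0.04358i)/(2√2) = (-0.3532 - 0.01541i)
|011⟩: (0.999 + 0.04358i)/(2√2) = (0.3532 + 0.01541i)
|100⟩: (-0.999 - 0.04358i)/(2√2) = (-0.3532 - 0.01541i)
|101⟩: (0.999 + 0.04358i)/(2√2) = (0.3532 + 0.01541i)
|110⟩: (-0.999 + 0.04358i)/(2√2) = (-0.3532 + 0.01541i)
|111⟩: (0.999 - 0.04358i)/(2√2) = (0.3532 - 0.01541i)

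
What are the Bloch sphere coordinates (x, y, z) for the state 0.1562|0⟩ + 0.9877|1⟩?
(0.3086, 0, -0.9512)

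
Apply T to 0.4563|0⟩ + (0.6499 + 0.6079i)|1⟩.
0.4563|0⟩ + (0.0297 + 0.8894i)|1⟩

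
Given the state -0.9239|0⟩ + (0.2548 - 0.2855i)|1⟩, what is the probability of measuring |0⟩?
0.8536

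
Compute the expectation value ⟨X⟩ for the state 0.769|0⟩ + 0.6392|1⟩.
0.9831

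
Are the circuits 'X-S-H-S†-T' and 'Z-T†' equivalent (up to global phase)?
No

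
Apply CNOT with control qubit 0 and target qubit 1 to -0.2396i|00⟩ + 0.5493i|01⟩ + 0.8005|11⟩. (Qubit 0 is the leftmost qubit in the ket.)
-0.2396i|00⟩ + 0.5493i|01⟩ + 0.8005|10⟩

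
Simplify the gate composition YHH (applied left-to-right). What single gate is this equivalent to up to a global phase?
Y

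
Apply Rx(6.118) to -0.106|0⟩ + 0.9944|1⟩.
(0.1056 - 0.08204i)|0⟩ + (-0.991 + 0.008745i)|1⟩

Rx(6.118) = [[cos(θ/2), −i·sin(θ/2)], [−i·sin(θ/2), cos(θ/2)]]; θ = 6.118, cos(θ/2) ≈ -0.996591, sin(θ/2) ≈ 0.0824988.
With a = amp(|0⟩) = -0.106 and b = amp(|1⟩) = 0.9944:
new amp(|0⟩) = (-0.996591)·a + (-0.0824988i)·b = (0.1056 - 0.08204i)
new amp(|1⟩) = (-0.0824988i)·a + (-0.996591)·b = (-0.991 + 0.008745i)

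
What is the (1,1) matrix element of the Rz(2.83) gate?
(0.1552 + 0.9879i)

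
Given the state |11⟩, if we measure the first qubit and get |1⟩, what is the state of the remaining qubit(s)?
|1⟩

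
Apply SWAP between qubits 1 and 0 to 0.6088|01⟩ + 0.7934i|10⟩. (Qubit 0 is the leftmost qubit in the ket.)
0.7934i|01⟩ + 0.6088|10⟩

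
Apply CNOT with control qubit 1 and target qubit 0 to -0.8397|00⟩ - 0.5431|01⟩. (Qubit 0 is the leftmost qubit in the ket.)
-0.8397|00⟩ - 0.5431|11⟩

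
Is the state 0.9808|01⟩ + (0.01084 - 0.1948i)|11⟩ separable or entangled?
Separable

Writing the state as a|00⟩ + b|01⟩ + c|10⟩ + d|11⟩, it is a product state iff ad − bc = 0.
Here (a, b, c, d) = (0, 0.9808, 0, (0.01084 - 0.1948i)): ad − bc = (0)(0.01084 - 0.1948i) − (0.9808)(0) = 0, so the state is separable.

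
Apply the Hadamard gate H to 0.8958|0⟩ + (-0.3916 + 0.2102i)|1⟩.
(0.3565 + 0.1486i)|0⟩ + (0.9103 - 0.1486i)|1⟩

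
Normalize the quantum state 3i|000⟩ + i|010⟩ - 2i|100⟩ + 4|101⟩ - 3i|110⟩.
0.4804i|000⟩ + 0.1601i|010⟩ - 0.3203i|100⟩ + 0.6405|101⟩ - 0.4804i|110⟩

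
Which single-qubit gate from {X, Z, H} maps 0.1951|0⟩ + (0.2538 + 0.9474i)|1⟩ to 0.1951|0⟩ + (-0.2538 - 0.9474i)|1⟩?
Z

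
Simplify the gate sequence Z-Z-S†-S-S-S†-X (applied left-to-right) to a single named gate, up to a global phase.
X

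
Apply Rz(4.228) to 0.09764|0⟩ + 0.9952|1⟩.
(-0.05047 - 0.08359i)|0⟩ + (-0.5144 + 0.8519i)|1⟩

Rz(4.228) = [[e^(−iθ/2), 0], [0, e^(iθ/2)]] with e^(±iθ/2) = cos(θ/2) ± i·sin(θ/2); θ = 4.228, cos(θ/2) ≈ -0.516881, sin(θ/2) ≈ 0.856057.
With a = amp(|0⟩) = 0.09764 and b = amp(|1⟩) = 0.9952:
new amp(|0⟩) = (-0.516881 - 0.856057i)·a = (-0.05047 - 0.08359i)
new amp(|1⟩) = (-0.516881 + 0.856057i)·b = (-0.5144 + 0.8519i)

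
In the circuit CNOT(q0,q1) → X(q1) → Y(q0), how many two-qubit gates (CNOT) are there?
1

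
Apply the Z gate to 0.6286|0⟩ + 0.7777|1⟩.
0.6286|0⟩ - 0.7777|1⟩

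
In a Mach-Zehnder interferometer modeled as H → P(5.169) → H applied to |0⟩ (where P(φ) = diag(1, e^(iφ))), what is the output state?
(0.7205 - 0.4488i)|0⟩ + (0.2795 + 0.4488i)|1⟩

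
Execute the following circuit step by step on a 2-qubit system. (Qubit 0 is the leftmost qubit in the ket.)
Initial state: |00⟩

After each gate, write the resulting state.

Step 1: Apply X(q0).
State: |10⟩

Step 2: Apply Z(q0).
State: -|10⟩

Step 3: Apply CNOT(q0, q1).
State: -|11⟩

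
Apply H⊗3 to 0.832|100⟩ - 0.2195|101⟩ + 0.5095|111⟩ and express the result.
0.3967|000⟩ + 0.1916|001⟩ + 0.03642|010⟩ + 0.5519|011⟩ - 0.3967|100⟩ - 0.1916|101⟩ - 0.03642|110⟩ - 0.5519|111⟩

H⊗3 gives amp(|y⟩) = (1/2√2) Σ_x (−1)^(x·y) amp(|x⟩), where x·y is the number of positions in which both x and y have a 1.
|000⟩: (0.832 - 0.2195 + 0.5095)/(2√2) = 0.3967
|001⟩: (0.832 + 0.2195 - 0.5095)/(2√2) = 0.1916
|010⟩: (0.832 - 0.2195 - 0.5095)/(2√2) = 0.03642
|011⟩: (0.832 + 0.2195 + 0.5095)/(2√2) = 0.5519
|100⟩: (-0.832 + 0.2195 - 0.5095)/(2√2) = -0.3967
|101⟩: (-0.832 - 0.2195 + 0.5095)/(2√2) = -0.1916
|110⟩: (-0.832 + 0.2195 + 0.5095)/(2√2) = -0.03642
|111⟩: (-0.832 - 0.2195 - 0.5095)/(2√2) = -0.5519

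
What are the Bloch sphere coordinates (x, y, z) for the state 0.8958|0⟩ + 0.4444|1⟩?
(0.7962, 0, 0.605)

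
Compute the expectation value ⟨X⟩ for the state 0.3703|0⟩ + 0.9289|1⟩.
0.6879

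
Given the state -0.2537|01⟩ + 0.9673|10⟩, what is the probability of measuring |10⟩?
0.9357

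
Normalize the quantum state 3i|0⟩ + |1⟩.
0.9487i|0⟩ + 0.3162|1⟩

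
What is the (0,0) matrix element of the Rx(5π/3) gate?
-0.866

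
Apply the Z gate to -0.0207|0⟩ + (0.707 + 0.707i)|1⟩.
-0.0207|0⟩ + (-0.707 - 0.707i)|1⟩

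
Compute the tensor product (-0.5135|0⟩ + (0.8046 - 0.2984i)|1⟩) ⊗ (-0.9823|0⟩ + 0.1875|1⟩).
0.5044|00⟩ - 0.09628|01⟩ + (-0.7904 + 0.2931i)|10⟩ + (0.1509 - 0.05595i)|11⟩

amp(|b₁b₂…⟩) = product of the factor amplitudes for bits b₁, b₂, …; only kets whose every factor amplitude is nonzero survive.
|00⟩: (-0.5135)(-0.9823) = 0.5044
|01⟩: (-0.5135)(0.1875) = -0.09628
|10⟩: (0.8046 - 0.2984i)(-0.9823) = (-0.7904 + 0.2931i)
|11⟩: (0.8046 - 0.2984i)(0.1875) = (0.1509 - 0.05595i)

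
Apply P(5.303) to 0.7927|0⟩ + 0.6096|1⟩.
0.7927|0⟩ + (0.3395 - 0.5063i)|1⟩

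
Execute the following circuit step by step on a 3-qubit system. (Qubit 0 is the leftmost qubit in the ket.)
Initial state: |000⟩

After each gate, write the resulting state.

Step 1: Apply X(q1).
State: |010⟩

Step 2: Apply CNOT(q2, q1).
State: |010⟩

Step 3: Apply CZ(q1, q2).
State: |010⟩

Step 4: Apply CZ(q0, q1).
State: |010⟩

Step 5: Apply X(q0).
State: |110⟩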